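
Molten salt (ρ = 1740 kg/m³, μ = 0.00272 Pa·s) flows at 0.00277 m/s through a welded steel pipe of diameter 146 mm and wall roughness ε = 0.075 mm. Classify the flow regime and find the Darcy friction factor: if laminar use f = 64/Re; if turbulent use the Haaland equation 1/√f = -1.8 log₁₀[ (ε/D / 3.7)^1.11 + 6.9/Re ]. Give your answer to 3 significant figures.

Re = ρVD/μ = 1740·0.00277·0.146/0.00272 = 258.7.
Re < 2300 → laminar, so f = 64/Re = 0.2474 (roughness is irrelevant in laminar flow).

f ≈ 0.247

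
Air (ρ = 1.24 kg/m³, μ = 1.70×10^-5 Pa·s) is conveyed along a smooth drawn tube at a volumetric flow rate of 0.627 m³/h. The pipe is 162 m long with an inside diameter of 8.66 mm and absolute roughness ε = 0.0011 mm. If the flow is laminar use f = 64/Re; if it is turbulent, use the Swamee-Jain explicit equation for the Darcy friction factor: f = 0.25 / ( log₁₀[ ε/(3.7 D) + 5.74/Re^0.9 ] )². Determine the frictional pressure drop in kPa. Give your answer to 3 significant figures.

ΔP ≈ 3.47 kPa

Q = 0.627 m³/h = 0.627/3600 = 0.0001742 m³/s.
Cross-sectional area A = πD²/4 = π(0.00866)²/4 = 5.89e-05 m²; mean velocity V = Q/A = 0.0001742/5.89e-05 = 2.957 m/s.
Reynolds number Re = ρVD/μ = 1.24 · 2.957 · 0.00866 / 1.7e-05 = 1868.
Re < 2300 → laminar flow, so f = 64/Re = 64/1868 = 0.03426 (the turbulent correlation is not needed).
Darcy-Weisbach: ΔP = f(L/D)(ρV²/2) = 0.03426·(162/0.00866)·(1.24·2.957²/2) = 0.03426·1.871e+04·5.421 = 3475 Pa.
ΔP = 3475 Pa = 3.47 kPa.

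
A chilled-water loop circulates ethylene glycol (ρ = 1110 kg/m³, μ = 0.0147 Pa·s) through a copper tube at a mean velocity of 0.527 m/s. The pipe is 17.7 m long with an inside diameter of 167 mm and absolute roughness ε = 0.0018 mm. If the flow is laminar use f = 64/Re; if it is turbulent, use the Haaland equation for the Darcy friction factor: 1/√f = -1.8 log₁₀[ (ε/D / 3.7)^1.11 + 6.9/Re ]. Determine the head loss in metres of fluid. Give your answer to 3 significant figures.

h_f ≈ 0.0520 m

Reynolds number Re = ρVD/μ = 1110 · 0.527 · 0.167 / 0.0147 = 6646.
Re > 4000 → turbulent. Relative roughness ε/D = 1.8e-06/0.167 = 1.08e-05. Haaland: 1/√f = -1.8 log₁₀[(1.08e-05/3.7)^1.11 + 6.9/6646] = -1.8 log₁₀[7.17e-07 + 0.00104] = 5.37, so f = 0.03468.
Darcy-Weisbach: ΔP = f(L/D)(ρV²/2) = 0.03468·(17.7/0.167)·(1110·0.527²/2) = 0.03468·106·154.1 = 566.5 Pa.
Head loss h_f = ΔP/(ρg) = 566.5/(1110·9.81) = 0.0520 m.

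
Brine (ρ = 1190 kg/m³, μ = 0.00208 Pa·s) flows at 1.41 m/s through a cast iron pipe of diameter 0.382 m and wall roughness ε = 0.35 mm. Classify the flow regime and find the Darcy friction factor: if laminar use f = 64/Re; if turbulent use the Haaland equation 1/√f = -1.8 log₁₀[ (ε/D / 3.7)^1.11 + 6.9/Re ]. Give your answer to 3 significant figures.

f ≈ 0.0201

Re = ρVD/μ = 1190·1.41·0.382/0.00208 = 3.082e+05.
Re > 4000 → turbulent. ε/D = 0.00035/0.382 = 0.000916; Haaland: 1/√f = -1.8 log₁₀[9.93e-05 + 2.24e-05] = 7.046, so f = 0.02014.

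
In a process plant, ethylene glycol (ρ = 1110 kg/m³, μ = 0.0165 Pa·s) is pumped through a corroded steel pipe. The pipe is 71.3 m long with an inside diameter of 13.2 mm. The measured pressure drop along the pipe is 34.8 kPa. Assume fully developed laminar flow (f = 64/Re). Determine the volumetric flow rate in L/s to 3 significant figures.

For laminar flow, f = 64/Re with Re = ρVD/μ, so Darcy-Weisbach reduces to ΔP = 32μLV/D². Solving for V: V = ΔP·D²/(32μL) = 3.48e+04·(0.0132)²/(32·0.0165·71.3) = 0.1611 m/s.
Check: Re = ρVD/μ = 1110·0.1611·0.0132/0.0165 = 143 < 2300, so the laminar assumption holds.
Q = V·A = 0.1611·(π/4·0.0132²) = 2.204e-05 m³/s = 0.0220 L/s.

Q ≈ 0.0220 L/s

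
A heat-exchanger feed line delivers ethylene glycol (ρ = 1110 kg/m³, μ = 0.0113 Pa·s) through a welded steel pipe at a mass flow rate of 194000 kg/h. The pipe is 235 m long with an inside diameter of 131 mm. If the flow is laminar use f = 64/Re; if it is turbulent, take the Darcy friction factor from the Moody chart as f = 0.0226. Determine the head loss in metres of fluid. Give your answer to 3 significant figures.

ṁ = 194000 kg/h = 194000/3600 = 53.89 kg/s.
A = πD²/4 = π(0.131)²/4 = 0.01348 m²; mean velocity V = ṁ/(ρA) = 53.89/(1110 · 0.01348) = 3.602 m/s.
Reynolds number Re = ρVD/μ = 1110 · 3.602 · 0.131 / 0.0113 = 4.635e+04.
Re > 4000 → turbulent; use the Moody-chart value f = 0.0226.
Darcy-Weisbach: ΔP = f(L/D)(ρV²/2) = 0.0226·(235/0.131)·(1110·3.602²/2) = 0.0226·1794·7201 = 2.919e+05 Pa.
Head loss h_f = ΔP/(ρg) = 2.919e+05/(1110·9.81) = 26.8 m.

h_f ≈ 26.8 m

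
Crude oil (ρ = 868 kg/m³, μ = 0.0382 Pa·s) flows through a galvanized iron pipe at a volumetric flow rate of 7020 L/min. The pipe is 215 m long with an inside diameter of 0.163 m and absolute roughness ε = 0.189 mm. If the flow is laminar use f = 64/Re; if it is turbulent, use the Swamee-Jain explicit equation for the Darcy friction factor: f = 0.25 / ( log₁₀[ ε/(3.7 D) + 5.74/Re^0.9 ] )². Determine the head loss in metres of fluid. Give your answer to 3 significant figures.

h_f ≈ 59.7 m

Q = 7020 L/min = 7020/60000 = 0.117 m³/s.
Cross-sectional area A = πD²/4 = π(0.163)²/4 = 0.02087 m²; mean velocity V = Q/A = 0.117/0.02087 = 5.607 m/s.
Reynolds number Re = ρVD/μ = 868 · 5.607 · 0.163 / 0.0382 = 2.077e+04.
Re > 4000 → turbulent. Relative roughness ε/D = 0.000189/0.163 = 0.00116. Swamee-Jain: f = 0.25/(log₁₀[0.00116/3.7 + 5.74/2.077e+04^0.9])² = 0.25/(log₁₀[0.000313 + 0.000747])² = 0.25/(-2.975)² = 0.02825.
Darcy-Weisbach: ΔP = f(L/D)(ρV²/2) = 0.02825·(215/0.163)·(868·5.607²/2) = 0.02825·1319·1.364e+04 = 5.085e+05 Pa.
Head loss h_f = ΔP/(ρg) = 5.085e+05/(868·9.81) = 59.7 m.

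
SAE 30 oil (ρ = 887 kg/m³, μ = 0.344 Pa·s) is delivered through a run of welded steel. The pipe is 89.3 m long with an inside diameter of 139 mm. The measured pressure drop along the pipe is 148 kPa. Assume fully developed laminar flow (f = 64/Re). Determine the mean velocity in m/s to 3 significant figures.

V ≈ 2.91 m/s

For laminar flow, f = 64/Re with Re = ρVD/μ, so Darcy-Weisbach reduces to ΔP = 32μLV/D². Solving for V: V = ΔP·D²/(32μL) = 1.48e+05·(0.139)²/(32·0.344·89.3) = 2.909 m/s.
Check: Re = ρVD/μ = 887·2.909·0.139/0.344 = 1043 < 2300, so the laminar assumption holds.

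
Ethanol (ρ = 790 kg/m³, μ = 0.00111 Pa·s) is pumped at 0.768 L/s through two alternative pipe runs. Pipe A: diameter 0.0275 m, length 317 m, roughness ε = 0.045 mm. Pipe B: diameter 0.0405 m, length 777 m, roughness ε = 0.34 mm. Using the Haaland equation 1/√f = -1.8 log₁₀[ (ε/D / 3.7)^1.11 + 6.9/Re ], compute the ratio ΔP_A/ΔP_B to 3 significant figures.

Pipe A: V = Q/A = 0.000768/0.000594 = 1.293 m/s; Re = 2.531e+04; ε/D = 0.00164; Haaland → f = 0.02774; ΔP_A = f(L/D)(ρV²/2) = 2.112e+05 Pa.
Pipe B: V = Q/A = 0.000768/0.001288 = 0.5962 m/s; Re = 1.718e+04; ε/D = 0.0084; Haaland → f = 0.0392; ΔP_B = f(L/D)(ρV²/2) = 1.056e+05 Pa.
ΔP_A/ΔP_B = 2.112e+05/1.056e+05 = 2.00.

ΔP_A/ΔP_B ≈ 2.00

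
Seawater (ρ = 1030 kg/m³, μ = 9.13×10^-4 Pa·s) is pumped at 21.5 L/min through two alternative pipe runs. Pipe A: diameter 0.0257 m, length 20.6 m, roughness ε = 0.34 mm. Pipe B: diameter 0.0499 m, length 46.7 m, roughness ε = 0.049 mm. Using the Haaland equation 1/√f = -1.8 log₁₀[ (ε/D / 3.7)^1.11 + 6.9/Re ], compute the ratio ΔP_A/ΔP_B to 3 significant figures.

ΔP_A/ΔP_B ≈ 16.8

Pipe A: V = Q/A = 0.0003583/0.0005187 = 0.6908 m/s; Re = 2.003e+04; ε/D = 0.0132; Haaland → f = 0.04414; ΔP_A = f(L/D)(ρV²/2) = 8695 Pa.
Pipe B: V = Q/A = 0.0003583/0.001956 = 0.1832 m/s; Re = 1.031e+04; ε/D = 0.000982; Haaland → f = 0.03191; ΔP_B = f(L/D)(ρV²/2) = 516.4 Pa.
ΔP_A/ΔP_B = 8695/516.4 = 16.8.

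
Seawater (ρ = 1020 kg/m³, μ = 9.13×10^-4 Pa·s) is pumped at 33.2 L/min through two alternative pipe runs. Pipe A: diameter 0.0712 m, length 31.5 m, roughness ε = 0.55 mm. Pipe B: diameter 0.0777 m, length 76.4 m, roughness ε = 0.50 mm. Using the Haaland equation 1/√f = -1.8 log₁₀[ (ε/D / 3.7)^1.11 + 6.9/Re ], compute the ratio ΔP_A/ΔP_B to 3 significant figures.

Pipe A: V = Q/A = 0.0005533/0.003982 = 0.139 m/s; Re = 1.105e+04; ε/D = 0.00772; Haaland → f = 0.04011; ΔP_A = f(L/D)(ρV²/2) = 174.8 Pa.
Pipe B: V = Q/A = 0.0005533/0.004742 = 0.1167 m/s; Re = 1.013e+04; ε/D = 0.00644; Haaland → f = 0.03906; ΔP_B = f(L/D)(ρV²/2) = 266.8 Pa.
ΔP_A/ΔP_B = 174.8/266.8 = 0.655.

ΔP_A/ΔP_B ≈ 0.655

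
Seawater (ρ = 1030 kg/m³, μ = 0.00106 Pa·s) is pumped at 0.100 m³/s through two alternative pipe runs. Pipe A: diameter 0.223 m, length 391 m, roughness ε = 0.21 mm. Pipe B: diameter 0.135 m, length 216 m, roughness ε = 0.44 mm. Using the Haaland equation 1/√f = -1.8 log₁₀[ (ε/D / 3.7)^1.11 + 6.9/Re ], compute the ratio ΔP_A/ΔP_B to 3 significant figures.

ΔP_A/ΔP_B ≈ 0.109

Pipe A: V = Q/A = 0.1/0.03906 = 2.56 m/s; Re = 5.548e+05; ε/D = 0.000942; Haaland → f = 0.01988; ΔP_A = f(L/D)(ρV²/2) = 1.177e+05 Pa.
Pipe B: V = Q/A = 0.1/0.01431 = 6.986 m/s; Re = 9.164e+05; ε/D = 0.00326; Haaland → f = 0.02697; ΔP_B = f(L/D)(ρV²/2) = 1.084e+06 Pa.
ΔP_A/ΔP_B = 1.177e+05/1.084e+06 = 0.109.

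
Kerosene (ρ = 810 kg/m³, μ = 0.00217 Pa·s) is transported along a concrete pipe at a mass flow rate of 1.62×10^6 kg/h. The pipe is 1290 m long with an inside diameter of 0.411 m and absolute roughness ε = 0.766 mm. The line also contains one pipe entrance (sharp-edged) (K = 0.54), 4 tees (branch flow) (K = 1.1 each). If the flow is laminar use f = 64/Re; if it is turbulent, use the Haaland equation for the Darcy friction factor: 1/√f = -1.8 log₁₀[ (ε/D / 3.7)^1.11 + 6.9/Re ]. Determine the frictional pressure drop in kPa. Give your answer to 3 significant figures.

ΔP ≈ 554 kPa

ṁ = 1.62×10^6 kg/h = 1.62×10^6/3600 = 450 kg/s.
A = πD²/4 = π(0.411)²/4 = 0.1327 m²; mean velocity V = ṁ/(ρA) = 450/(810 · 0.1327) = 4.187 m/s.
Reynolds number Re = ρVD/μ = 810 · 4.187 · 0.411 / 0.00217 = 6.424e+05.
Re > 4000 → turbulent. Relative roughness ε/D = 0.000766/0.411 = 0.00186. Haaland: 1/√f = -1.8 log₁₀[(0.00186/3.7)^1.11 + 6.9/6.424e+05] = -1.8 log₁₀[0.000218 + 1.07e-05] = 6.552, so f = 0.0233.
Total minor-loss coefficient ΣK = 1·0.54 + 4·1.1 = 4.94.
ΔP = [f·L/D + ΣK]·(ρV²/2) = [0.0233·1290/0.411 + 4.94]·(810·4.187²/2) = [73.12 + 4.94]·7102 = 5.544e+05 Pa.
ΔP = 5.544e+05 Pa = 554 kPa.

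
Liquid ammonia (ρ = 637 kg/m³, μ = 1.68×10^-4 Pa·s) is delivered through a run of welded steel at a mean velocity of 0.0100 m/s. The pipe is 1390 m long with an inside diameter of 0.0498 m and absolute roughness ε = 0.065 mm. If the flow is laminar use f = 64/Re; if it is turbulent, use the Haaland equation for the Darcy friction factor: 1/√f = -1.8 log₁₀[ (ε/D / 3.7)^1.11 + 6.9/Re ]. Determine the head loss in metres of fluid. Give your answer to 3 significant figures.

h_f ≈ 0.00482 m

Reynolds number Re = ρVD/μ = 637 · 0.01 · 0.0498 / 0.000168 = 1888.
Re < 2300 → laminar flow, so f = 64/Re = 64/1888 = 0.03389 (the turbulent correlation is not needed).
Darcy-Weisbach: ΔP = f(L/D)(ρV²/2) = 0.03389·(1390/0.0498)·(637·0.01²/2) = 0.03389·2.791e+04·0.03185 = 30.13 Pa.
Head loss h_f = ΔP/(ρg) = 30.13/(637·9.81) = 0.00482 m.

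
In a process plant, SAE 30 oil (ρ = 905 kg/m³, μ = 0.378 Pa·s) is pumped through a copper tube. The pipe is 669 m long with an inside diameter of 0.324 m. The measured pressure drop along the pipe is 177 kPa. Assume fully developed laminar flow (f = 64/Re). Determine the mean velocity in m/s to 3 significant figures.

V ≈ 2.30 m/s

For laminar flow, f = 64/Re with Re = ρVD/μ, so Darcy-Weisbach reduces to ΔP = 32μLV/D². Solving for V: V = ΔP·D²/(32μL) = 1.77e+05·(0.324)²/(32·0.378·669) = 2.296 m/s.
Check: Re = ρVD/μ = 905·2.296·0.324/0.378 = 1781 < 2300, so the laminar assumption holds.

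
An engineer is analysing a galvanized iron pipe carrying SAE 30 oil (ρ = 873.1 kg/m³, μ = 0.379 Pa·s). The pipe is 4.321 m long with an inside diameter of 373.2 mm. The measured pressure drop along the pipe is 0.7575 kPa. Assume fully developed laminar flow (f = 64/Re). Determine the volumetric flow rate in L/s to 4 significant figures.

Q ≈ 220.2 L/s

For laminar flow, f = 64/Re with Re = ρVD/μ, so Darcy-Weisbach reduces to ΔP = 32μLV/D². Solving for V: V = ΔP·D²/(32μL) = 757.5·(0.3732)²/(32·0.379·4.321) = 2.013 m/s.
Check: Re = ρVD/μ = 873.1·2.013·0.3732/0.379 = 1731 < 2300, so the laminar assumption holds.
Q = V·A = 2.013·(π/4·0.3732²) = 0.2202 m³/s = 220.2 L/s.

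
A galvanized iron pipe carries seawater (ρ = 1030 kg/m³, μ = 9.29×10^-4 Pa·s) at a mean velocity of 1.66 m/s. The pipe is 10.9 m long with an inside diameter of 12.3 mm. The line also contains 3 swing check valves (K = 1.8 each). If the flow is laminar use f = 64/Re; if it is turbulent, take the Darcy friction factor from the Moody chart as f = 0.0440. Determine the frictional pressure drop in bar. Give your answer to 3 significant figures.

Reynolds number Re = ρVD/μ = 1030 · 1.66 · 0.0123 / 0.000929 = 2.264e+04.
Re > 4000 → turbulent; use the Moody-chart value f = 0.0440.
Total minor-loss coefficient ΣK = 3·1.8 = 5.4.
ΔP = [f·L/D + ΣK]·(ρV²/2) = [0.044·10.9/0.0123 + 5.4]·(1030·1.66²/2) = [38.99 + 5.4]·1419 = 6.3e+04 Pa.
ΔP = 6.3e+04 Pa = 0.630 bar.

ΔP ≈ 0.630 bar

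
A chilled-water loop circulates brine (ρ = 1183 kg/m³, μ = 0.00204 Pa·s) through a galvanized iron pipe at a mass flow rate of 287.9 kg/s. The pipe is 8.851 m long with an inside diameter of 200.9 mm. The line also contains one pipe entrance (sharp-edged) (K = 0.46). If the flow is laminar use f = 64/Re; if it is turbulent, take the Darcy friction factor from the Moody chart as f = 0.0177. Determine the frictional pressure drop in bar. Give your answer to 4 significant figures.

ΔP ≈ 0.4322 bar

A = πD²/4 = π(0.2009)²/4 = 0.0317 m²; mean velocity V = ṁ/(ρA) = 287.9/(1183 · 0.0317) = 7.677 m/s.
Reynolds number Re = ρVD/μ = 1183 · 7.677 · 0.2009 / 0.00204 = 8.944e+05.
Re > 4000 → turbulent; use the Moody-chart value f = 0.0177.
Total minor-loss coefficient ΣK = 1·0.46 = 0.46.
ΔP = [f·L/D + ΣK]·(ρV²/2) = [0.0177·8.851/0.2009 + 0.46]·(1183·7.677²/2) = [0.7798 + 0.46]·3.486e+04 = 4.322e+04 Pa.
ΔP = 4.322e+04 Pa = 0.4322 bar.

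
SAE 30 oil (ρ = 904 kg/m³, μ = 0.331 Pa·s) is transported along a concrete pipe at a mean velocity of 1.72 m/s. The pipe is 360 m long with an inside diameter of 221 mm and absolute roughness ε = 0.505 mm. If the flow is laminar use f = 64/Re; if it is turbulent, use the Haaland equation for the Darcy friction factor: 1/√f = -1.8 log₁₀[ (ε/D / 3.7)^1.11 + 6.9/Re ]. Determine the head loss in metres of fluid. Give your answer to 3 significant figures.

Reynolds number Re = ρVD/μ = 904 · 1.72 · 0.221 / 0.331 = 1038.
Re < 2300 → laminar flow, so f = 64/Re = 64/1038 = 0.06165 (the turbulent correlation is not needed).
Darcy-Weisbach: ΔP = f(L/D)(ρV²/2) = 0.06165·(360/0.221)·(904·1.72²/2) = 0.06165·1629·1337 = 1.343e+05 Pa.
Head loss h_f = ΔP/(ρg) = 1.343e+05/(904·9.81) = 15.1 m.

h_f ≈ 15.1 m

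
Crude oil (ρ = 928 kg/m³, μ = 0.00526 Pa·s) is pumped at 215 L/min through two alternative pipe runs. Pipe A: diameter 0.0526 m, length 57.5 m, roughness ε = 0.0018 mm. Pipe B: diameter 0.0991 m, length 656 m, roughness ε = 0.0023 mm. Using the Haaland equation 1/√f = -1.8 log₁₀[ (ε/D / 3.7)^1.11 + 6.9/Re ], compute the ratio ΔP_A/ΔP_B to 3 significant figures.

ΔP_A/ΔP_B ≈ 1.75

Pipe A: V = Q/A = 0.003583/0.002173 = 1.649 m/s; Re = 1.53e+04; ε/D = 3.42e-05; Haaland → f = 0.02761; ΔP_A = f(L/D)(ρV²/2) = 3.808e+04 Pa.
Pipe B: V = Q/A = 0.003583/0.007713 = 0.4646 m/s; Re = 8122; ε/D = 2.32e-05; Haaland → f = 0.03275; ΔP_B = f(L/D)(ρV²/2) = 2.171e+04 Pa.
ΔP_A/ΔP_B = 3.808e+04/2.171e+04 = 1.75.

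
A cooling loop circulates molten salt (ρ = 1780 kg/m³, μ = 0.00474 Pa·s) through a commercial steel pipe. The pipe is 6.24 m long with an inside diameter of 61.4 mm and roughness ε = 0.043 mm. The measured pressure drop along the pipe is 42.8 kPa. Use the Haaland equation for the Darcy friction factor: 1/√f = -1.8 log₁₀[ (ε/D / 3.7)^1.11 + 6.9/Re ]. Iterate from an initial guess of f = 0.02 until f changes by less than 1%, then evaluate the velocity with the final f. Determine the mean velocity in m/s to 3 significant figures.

V ≈ 4.79 m/s

Rearranging Darcy-Weisbach: V = √(2·ΔP·D/(f·L·ρ)). With ε/D = 4.3e-05/0.0614 = 0.0007, iterate starting from f = 0.02:
  f = 0.02 → V = √(2·4.28e+04·0.0614/(0.02·6.24·1780)) = 4.864 m/s; Re = ρVD/μ = 1.122e+05; f → 0.02062
  f = 0.02062 → V = 4.79 m/s; Re = 1.105e+05; f → 0.02065
Converged (Δf/f < 1%). With the final f = 0.02065: V = √(2·4.28e+04·0.0614/(0.02065·6.24·1780)) = 4.787 m/s.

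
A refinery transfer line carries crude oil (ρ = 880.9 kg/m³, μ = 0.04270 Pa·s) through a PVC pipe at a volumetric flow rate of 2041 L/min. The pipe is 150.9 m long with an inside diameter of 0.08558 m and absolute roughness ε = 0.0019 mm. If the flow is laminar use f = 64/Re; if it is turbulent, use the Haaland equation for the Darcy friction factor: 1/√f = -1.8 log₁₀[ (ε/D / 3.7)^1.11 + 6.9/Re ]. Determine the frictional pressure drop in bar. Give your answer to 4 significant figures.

ΔP ≈ 8.296 bar

Q = 2041 L/min = 2041/60000 = 0.03402 m³/s.
Cross-sectional area A = πD²/4 = π(0.08558)²/4 = 0.005752 m²; mean velocity V = Q/A = 0.03402/0.005752 = 5.914 m/s.
Reynolds number Re = ρVD/μ = 880.9 · 5.914 · 0.08558 / 0.0427 = 1.044e+04.
Re > 4000 → turbulent. Relative roughness ε/D = 1.9e-06/0.08558 = 2.22e-05. Haaland: 1/√f = -1.8 log₁₀[(2.22e-05/3.7)^1.11 + 6.9/1.044e+04] = -1.8 log₁₀[1.6e-06 + 0.000661] = 5.722, so f = 0.03054.
Darcy-Weisbach: ΔP = f(L/D)(ρV²/2) = 0.03054·(150.9/0.08558)·(880.9·5.914²/2) = 0.03054·1763·1.54e+04 = 8.296e+05 Pa.
ΔP = 8.296e+05 Pa = 8.296 bar.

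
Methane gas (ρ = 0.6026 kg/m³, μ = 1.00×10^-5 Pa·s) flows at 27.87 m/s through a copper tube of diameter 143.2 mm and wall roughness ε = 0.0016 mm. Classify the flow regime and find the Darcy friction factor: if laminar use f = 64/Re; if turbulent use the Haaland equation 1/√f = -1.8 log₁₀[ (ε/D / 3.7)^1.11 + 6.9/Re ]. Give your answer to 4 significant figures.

Re = ρVD/μ = 0.6026·27.87·0.1432/1e-05 = 2.405e+05.
Re > 4000 → turbulent. ε/D = 1.6e-06/0.1432 = 1.12e-05; Haaland: 1/√f = -1.8 log₁₀[7.46e-07 + 2.87e-05] = 8.156, so f = 0.01503.

f ≈ 0.01503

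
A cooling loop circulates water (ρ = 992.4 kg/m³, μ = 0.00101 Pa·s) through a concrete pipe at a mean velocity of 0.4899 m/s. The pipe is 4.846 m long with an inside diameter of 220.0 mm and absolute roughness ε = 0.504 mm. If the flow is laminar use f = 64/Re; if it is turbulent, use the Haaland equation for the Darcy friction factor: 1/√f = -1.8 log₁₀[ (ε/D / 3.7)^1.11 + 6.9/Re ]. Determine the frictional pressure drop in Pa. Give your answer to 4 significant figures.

Reynolds number Re = ρVD/μ = 992.4 · 0.4899 · 0.22 / 0.00101 = 1.059e+05.
Re > 4000 → turbulent. Relative roughness ε/D = 0.000504/0.22 = 0.00229. Haaland: 1/√f = -1.8 log₁₀[(0.00229/3.7)^1.11 + 6.9/1.059e+05] = -1.8 log₁₀[0.000275 + 6.52e-05] = 6.244, so f = 0.02565.
Darcy-Weisbach: ΔP = f(L/D)(ρV²/2) = 0.02565·(4.846/0.22)·(992.4·0.4899²/2) = 0.02565·22.03·119.1 = 67.29 Pa.

ΔP ≈ 67.29 Pa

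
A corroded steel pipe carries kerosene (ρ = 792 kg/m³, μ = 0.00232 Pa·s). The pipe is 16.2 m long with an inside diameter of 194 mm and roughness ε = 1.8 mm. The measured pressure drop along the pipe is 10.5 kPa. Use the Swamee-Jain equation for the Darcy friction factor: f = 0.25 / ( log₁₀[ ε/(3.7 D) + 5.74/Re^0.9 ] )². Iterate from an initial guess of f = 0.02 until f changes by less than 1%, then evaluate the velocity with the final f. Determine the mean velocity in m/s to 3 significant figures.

V ≈ 2.91 m/s

Rearranging Darcy-Weisbach: V = √(2·ΔP·D/(f·L·ρ)). With ε/D = 0.0018/0.194 = 0.00928, iterate starting from f = 0.02:
  f = 0.02 → V = √(2·1.05e+04·0.194/(0.02·16.2·792)) = 3.985 m/s; Re = ρVD/μ = 2.639e+05; f → 0.03733
  f = 0.03733 → V = 2.916 m/s; Re = 1.931e+05; f → 0.03745
Converged (Δf/f < 1%). With the final f = 0.03745: V = √(2·1.05e+04·0.194/(0.03745·16.2·792)) = 2.912 m/s.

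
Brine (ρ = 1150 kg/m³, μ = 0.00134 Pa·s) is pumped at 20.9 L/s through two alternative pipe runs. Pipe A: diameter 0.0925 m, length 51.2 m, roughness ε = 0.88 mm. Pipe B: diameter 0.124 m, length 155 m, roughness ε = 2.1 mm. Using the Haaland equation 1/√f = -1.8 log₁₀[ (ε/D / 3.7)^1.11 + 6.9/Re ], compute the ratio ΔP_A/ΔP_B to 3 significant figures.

Pipe A: V = Q/A = 0.0209/0.00672 = 3.11 m/s; Re = 2.469e+05; ε/D = 0.00951; Haaland → f = 0.03758; ΔP_A = f(L/D)(ρV²/2) = 1.157e+05 Pa.
Pipe B: V = Q/A = 0.0209/0.01208 = 1.731 m/s; Re = 1.842e+05; ε/D = 0.0169; Haaland → f = 0.046; ΔP_B = f(L/D)(ρV²/2) = 9.902e+04 Pa.
ΔP_A/ΔP_B = 1.157e+05/9.902e+04 = 1.17.

ΔP_A/ΔP_B ≈ 1.17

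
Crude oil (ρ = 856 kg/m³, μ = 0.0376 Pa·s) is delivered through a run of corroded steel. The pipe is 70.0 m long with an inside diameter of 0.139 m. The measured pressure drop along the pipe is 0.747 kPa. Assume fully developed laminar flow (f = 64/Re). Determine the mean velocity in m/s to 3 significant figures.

For laminar flow, f = 64/Re with Re = ρVD/μ, so Darcy-Weisbach reduces to ΔP = 32μLV/D². Solving for V: V = ΔP·D²/(32μL) = 747·(0.139)²/(32·0.0376·70) = 0.1714 m/s.
Check: Re = ρVD/μ = 856·0.1714·0.139/0.0376 = 542.3 < 2300, so the laminar assumption holds.

V ≈ 0.171 m/s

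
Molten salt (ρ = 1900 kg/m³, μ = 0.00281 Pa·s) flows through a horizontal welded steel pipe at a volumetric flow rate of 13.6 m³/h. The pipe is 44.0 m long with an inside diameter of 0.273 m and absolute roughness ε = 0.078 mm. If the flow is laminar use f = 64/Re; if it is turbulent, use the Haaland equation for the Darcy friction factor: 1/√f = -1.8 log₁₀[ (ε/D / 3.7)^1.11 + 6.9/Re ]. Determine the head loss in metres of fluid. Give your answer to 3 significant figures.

Q = 13.6 m³/h = 13.6/3600 = 0.003778 m³/s.
Cross-sectional area A = πD²/4 = π(0.273)²/4 = 0.05853 m²; mean velocity V = Q/A = 0.003778/0.05853 = 0.06454 m/s.
Reynolds number Re = ρVD/μ = 1900 · 0.06454 · 0.273 / 0.00281 = 1.191e+04.
Re > 4000 → turbulent. Relative roughness ε/D = 7.8e-05/0.273 = 0.000286. Haaland: 1/√f = -1.8 log₁₀[(0.000286/3.7)^1.11 + 6.9/1.191e+04] = -1.8 log₁₀[2.73e-05 + 0.000579] = 5.791, so f = 0.02982.
Darcy-Weisbach: ΔP = f(L/D)(ρV²/2) = 0.02982·(44/0.273)·(1900·0.06454²/2) = 0.02982·161.2·3.957 = 19.02 Pa.
Head loss h_f = ΔP/(ρg) = 19.02/(1900·9.81) = 0.00102 m.

h_f ≈ 0.00102 m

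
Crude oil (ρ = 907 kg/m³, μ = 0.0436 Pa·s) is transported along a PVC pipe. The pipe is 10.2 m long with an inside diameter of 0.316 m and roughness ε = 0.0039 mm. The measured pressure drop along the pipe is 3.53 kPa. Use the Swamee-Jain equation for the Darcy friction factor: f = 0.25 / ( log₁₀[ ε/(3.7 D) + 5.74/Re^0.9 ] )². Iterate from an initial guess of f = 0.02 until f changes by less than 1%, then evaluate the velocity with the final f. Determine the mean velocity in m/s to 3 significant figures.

Rearranging Darcy-Weisbach: V = √(2·ΔP·D/(f·L·ρ)). With ε/D = 3.9e-06/0.316 = 1.23e-05, iterate starting from f = 0.02:
  f = 0.02 → V = √(2·3530·0.316/(0.02·10.2·907)) = 3.472 m/s; Re = ρVD/μ = 2.283e+04; f → 0.02501
  f = 0.02501 → V = 3.105 m/s; Re = 2.041e+04; f → 0.02571
  f = 0.02571 → V = 3.062 m/s; Re = 2.013e+04; f → 0.0258
Converged (Δf/f < 1%). With the final f = 0.0258: V = √(2·3530·0.316/(0.0258·10.2·907)) = 3.057 m/s.

V ≈ 3.06 m/s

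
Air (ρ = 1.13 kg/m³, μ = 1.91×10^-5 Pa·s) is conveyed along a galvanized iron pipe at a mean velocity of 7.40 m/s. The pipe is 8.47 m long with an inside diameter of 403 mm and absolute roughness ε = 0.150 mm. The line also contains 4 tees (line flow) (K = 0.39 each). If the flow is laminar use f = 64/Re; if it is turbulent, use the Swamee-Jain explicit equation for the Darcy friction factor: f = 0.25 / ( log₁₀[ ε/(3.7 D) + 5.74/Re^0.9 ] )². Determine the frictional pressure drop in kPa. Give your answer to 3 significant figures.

Reynolds number Re = ρVD/μ = 1.13 · 7.4 · 0.403 / 1.91e-05 = 1.764e+05.
Re > 4000 → turbulent. Relative roughness ε/D = 0.00015/0.403 = 0.000372. Swamee-Jain: f = 0.25/(log₁₀[0.000372/3.7 + 5.74/1.764e+05^0.9])² = 0.25/(log₁₀[0.000101 + 0.000109])² = 0.25/(-3.679)² = 0.01847.
Total minor-loss coefficient ΣK = 4·0.39 = 1.56.
ΔP = [f·L/D + ΣK]·(ρV²/2) = [0.01847·8.47/0.403 + 1.56]·(1.13·7.4²/2) = [0.3882 + 1.56]·30.94 = 60.28 Pa.
ΔP = 60.28 Pa = 0.0603 kPa.

ΔP ≈ 0.0603 kPa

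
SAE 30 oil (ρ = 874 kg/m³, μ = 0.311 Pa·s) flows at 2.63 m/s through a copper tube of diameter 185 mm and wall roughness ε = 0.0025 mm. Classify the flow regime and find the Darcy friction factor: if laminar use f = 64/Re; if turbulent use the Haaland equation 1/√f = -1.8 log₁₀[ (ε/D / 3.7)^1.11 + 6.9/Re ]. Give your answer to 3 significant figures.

Re = ρVD/μ = 874·2.63·0.185/0.311 = 1367.
Re < 2300 → laminar, so f = 64/Re = 0.04681 (roughness is irrelevant in laminar flow).

f ≈ 0.0468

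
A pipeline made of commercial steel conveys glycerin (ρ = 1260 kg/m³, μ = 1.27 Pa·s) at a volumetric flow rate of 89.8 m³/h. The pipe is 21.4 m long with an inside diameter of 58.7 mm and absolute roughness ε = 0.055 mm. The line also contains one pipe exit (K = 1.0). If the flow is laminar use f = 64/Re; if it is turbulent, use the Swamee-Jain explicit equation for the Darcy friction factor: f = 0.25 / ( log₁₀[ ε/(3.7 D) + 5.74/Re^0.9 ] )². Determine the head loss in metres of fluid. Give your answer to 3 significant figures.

Q = 89.8 m³/h = 89.8/3600 = 0.02494 m³/s.
Cross-sectional area A = πD²/4 = π(0.0587)²/4 = 0.002706 m²; mean velocity V = Q/A = 0.02494/0.002706 = 9.217 m/s.
Reynolds number Re = ρVD/μ = 1260 · 9.217 · 0.0587 / 1.27 = 536.8.
Re < 2300 → laminar flow, so f = 64/Re = 64/536.8 = 0.1192 (the turbulent correlation is not needed).
Total minor-loss coefficient ΣK = 1·1 = 1.
ΔP = [f·L/D + ΣK]·(ρV²/2) = [0.1192·21.4/0.0587 + 1]·(1260·9.217²/2) = [43.47 + 1]·5.352e+04 = 2.38e+06 Pa.
Head loss h_f = ΔP/(ρg) = 2.38e+06/(1260·9.81) = 193 m.

h_f ≈ 193 m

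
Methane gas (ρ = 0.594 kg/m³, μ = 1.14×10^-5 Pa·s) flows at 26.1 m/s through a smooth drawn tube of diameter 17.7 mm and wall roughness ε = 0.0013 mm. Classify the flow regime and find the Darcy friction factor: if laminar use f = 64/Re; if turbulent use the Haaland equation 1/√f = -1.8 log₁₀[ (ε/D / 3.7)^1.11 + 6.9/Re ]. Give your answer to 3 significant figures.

f ≈ 0.0247

Re = ρVD/μ = 0.594·26.1·0.0177/1.14e-05 = 2.407e+04.
Re > 4000 → turbulent. ε/D = 1.3e-06/0.0177 = 7.34e-05; Haaland: 1/√f = -1.8 log₁₀[6.03e-06 + 0.000287] = 6.36, so f = 0.02472.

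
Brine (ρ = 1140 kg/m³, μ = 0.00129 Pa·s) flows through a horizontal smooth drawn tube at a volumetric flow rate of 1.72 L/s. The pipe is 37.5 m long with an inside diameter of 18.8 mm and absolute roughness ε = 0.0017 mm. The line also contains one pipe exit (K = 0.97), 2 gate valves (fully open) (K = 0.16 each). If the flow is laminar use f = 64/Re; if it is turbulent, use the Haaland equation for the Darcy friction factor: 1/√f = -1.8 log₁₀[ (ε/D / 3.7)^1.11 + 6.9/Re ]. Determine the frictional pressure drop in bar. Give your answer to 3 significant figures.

Q = 1.72 L/s = 1.72/1000 = 0.00172 m³/s.
Cross-sectional area A = πD²/4 = π(0.0188)²/4 = 0.0002776 m²; mean velocity V = Q/A = 0.00172/0.0002776 = 6.196 m/s.
Reynolds number Re = ρVD/μ = 1140 · 6.196 · 0.0188 / 0.00129 = 1.029e+05.
Re > 4000 → turbulent. Relative roughness ε/D = 1.7e-06/0.0188 = 9.04e-05. Haaland: 1/√f = -1.8 log₁₀[(9.04e-05/3.7)^1.11 + 6.9/1.029e+05] = -1.8 log₁₀[7.6e-06 + 6.7e-05] = 7.429, so f = 0.01812.
Total minor-loss coefficient ΣK = 1·0.97 + 2·0.16 = 1.29.
ΔP = [f·L/D + ΣK]·(ρV²/2) = [0.01812·37.5/0.0188 + 1.29]·(1140·6.196²/2) = [36.14 + 1.29]·2.188e+04 = 8.192e+05 Pa.
ΔP = 8.192e+05 Pa = 8.19 bar.

ΔP ≈ 8.19 bar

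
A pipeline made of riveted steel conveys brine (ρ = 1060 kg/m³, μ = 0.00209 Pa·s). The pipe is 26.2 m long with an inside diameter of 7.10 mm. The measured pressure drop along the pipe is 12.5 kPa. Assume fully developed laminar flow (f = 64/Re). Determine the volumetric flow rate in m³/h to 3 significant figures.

For laminar flow, f = 64/Re with Re = ρVD/μ, so Darcy-Weisbach reduces to ΔP = 32μLV/D². Solving for V: V = ΔP·D²/(32μL) = 1.25e+04·(0.0071)²/(32·0.00209·26.2) = 0.3596 m/s.
Check: Re = ρVD/μ = 1060·0.3596·0.0071/0.00209 = 1295 < 2300, so the laminar assumption holds.
Q = V·A = 0.3596·(π/4·0.0071²) = 1.424e-05 m³/s = 0.0513 m³/h.

Q ≈ 0.0513 m³/h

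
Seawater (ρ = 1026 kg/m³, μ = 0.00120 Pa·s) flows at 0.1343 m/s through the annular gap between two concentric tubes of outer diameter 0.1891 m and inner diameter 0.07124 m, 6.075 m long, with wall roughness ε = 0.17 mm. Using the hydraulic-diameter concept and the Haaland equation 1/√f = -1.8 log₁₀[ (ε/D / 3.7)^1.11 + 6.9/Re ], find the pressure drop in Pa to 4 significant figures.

ΔP ≈ 14.64 Pa

Hydraulic diameter D_h = 4A/P = D_o - D_i = 0.1891 - 0.07124 = 0.1179 m.
Re = ρVD_h/μ = 1026·0.1343·0.1179/0.0012 = 1.353e+04.
ε/D_h = 0.00017/0.1179 = 0.00144; Haaland gives 1/√f = -1.8 log₁₀[0.000164+0.00051] = 5.708, so f = 0.03069.
ΔP = f(L/D_h)(ρV²/2) = 0.03069·6.075/0.1179·9.253 = 14.64 Pa.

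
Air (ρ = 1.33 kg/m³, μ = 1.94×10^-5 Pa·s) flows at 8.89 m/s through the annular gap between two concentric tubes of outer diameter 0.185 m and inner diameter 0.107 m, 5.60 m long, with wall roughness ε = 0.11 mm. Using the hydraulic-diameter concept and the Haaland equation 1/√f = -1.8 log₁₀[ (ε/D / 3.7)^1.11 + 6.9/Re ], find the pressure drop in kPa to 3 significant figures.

Hydraulic diameter D_h = 4A/P = D_o - D_i = 0.185 - 0.107 = 0.078 m.
Re = ρVD_h/μ = 1.33·8.89·0.078/1.94e-05 = 4.754e+04.
ε/D_h = 0.00011/0.078 = 0.00141; Haaland gives 1/√f = -1.8 log₁₀[0.00016+0.000145] = 6.327, so f = 0.02498.
ΔP = f(L/D_h)(ρV²/2) = 0.02498·5.6/0.078·52.56 = 94.26 Pa.
ΔP = 0.0943 kPa.

ΔP ≈ 0.0943 kPa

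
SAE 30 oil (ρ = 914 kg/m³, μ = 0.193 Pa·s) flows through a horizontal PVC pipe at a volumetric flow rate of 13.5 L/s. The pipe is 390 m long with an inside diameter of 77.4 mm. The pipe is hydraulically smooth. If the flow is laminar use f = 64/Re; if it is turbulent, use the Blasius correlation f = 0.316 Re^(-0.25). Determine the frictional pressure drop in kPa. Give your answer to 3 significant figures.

Q = 13.5 L/s = 13.5/1000 = 0.0135 m³/s.
Cross-sectional area A = πD²/4 = π(0.0774)²/4 = 0.004705 m²; mean velocity V = Q/A = 0.0135/0.004705 = 2.869 m/s.
Reynolds number Re = ρVD/μ = 914 · 2.869 · 0.0774 / 0.193 = 1052.
Re < 2300 → laminar flow, so f = 64/Re = 64/1052 = 0.06085 (the turbulent correlation is not needed).
Darcy-Weisbach: ΔP = f(L/D)(ρV²/2) = 0.06085·(390/0.0774)·(914·2.869²/2) = 0.06085·5039·3762 = 1.154e+06 Pa.
ΔP = 1.154e+06 Pa = 1150 kPa.

ΔP ≈ 1150 kPa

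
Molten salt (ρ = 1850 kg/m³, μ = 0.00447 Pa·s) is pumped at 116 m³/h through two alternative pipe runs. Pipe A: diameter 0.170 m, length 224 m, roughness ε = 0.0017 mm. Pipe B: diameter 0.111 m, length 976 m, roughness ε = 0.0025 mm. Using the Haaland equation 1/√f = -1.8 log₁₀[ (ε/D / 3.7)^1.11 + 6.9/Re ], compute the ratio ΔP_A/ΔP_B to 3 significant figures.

ΔP_A/ΔP_B ≈ 0.0296

Pipe A: V = Q/A = 0.03222/0.0227 = 1.42 m/s; Re = 9.988e+04; ε/D = 1e-05; Haaland → f = 0.01786; ΔP_A = f(L/D)(ρV²/2) = 4.388e+04 Pa.
Pipe B: V = Q/A = 0.03222/0.009677 = 3.33 m/s; Re = 1.53e+05; ε/D = 2.25e-05; Haaland → f = 0.01646; ΔP_B = f(L/D)(ρV²/2) = 1.484e+06 Pa.
ΔP_A/ΔP_B = 4.388e+04/1.484e+06 = 0.0296.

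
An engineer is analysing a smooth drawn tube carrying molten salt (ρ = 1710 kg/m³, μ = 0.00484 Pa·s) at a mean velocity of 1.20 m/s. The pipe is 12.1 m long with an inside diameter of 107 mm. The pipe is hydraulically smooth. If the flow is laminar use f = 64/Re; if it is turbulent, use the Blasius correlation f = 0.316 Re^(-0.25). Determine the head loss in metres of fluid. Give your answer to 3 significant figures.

h_f ≈ 0.180 m

Reynolds number Re = ρVD/μ = 1710 · 1.2 · 0.107 / 0.00484 = 4.536e+04.
Re > 4000 → turbulent. Smooth-pipe (Blasius): f = 0.316 Re^(-0.25) = 0.316/(4.536e+04)^0.25 = 0.02165.
Darcy-Weisbach: ΔP = f(L/D)(ρV²/2) = 0.02165·(12.1/0.107)·(1710·1.2²/2) = 0.02165·113.1·1231 = 3015 Pa.
Head loss h_f = ΔP/(ρg) = 3015/(1710·9.81) = 0.180 m.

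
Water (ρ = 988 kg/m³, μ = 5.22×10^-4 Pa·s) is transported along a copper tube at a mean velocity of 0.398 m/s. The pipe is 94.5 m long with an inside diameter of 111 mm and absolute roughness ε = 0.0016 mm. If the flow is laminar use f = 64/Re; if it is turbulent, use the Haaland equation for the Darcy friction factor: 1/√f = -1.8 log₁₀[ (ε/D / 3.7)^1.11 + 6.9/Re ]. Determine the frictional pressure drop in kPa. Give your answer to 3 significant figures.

ΔP ≈ 1.24 kPa

Reynolds number Re = ρVD/μ = 988 · 0.398 · 0.111 / 0.000522 = 8.362e+04.
Re > 4000 → turbulent. Relative roughness ε/D = 1.6e-06/0.111 = 1.44e-05. Haaland: 1/√f = -1.8 log₁₀[(1.44e-05/3.7)^1.11 + 6.9/8.362e+04] = -1.8 log₁₀[9.9e-07 + 8.25e-05] = 7.341, so f = 0.01856.
Darcy-Weisbach: ΔP = f(L/D)(ρV²/2) = 0.01856·(94.5/0.111)·(988·0.398²/2) = 0.01856·851.4·78.25 = 1236 Pa.
ΔP = 1236 Pa = 1.24 kPa.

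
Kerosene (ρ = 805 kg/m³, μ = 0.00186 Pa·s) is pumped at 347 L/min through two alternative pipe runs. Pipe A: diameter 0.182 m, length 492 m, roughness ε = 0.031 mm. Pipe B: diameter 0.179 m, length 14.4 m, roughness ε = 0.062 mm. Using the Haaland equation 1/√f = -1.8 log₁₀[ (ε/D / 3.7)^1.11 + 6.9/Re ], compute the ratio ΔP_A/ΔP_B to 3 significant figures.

ΔP_A/ΔP_B ≈ 31.2

Pipe A: V = Q/A = 0.005783/0.02602 = 0.2223 m/s; Re = 1.751e+04; ε/D = 0.00017; Haaland → f = 0.02689; ΔP_A = f(L/D)(ρV²/2) = 1446 Pa.
Pipe B: V = Q/A = 0.005783/0.02516 = 0.2298 m/s; Re = 1.78e+04; ε/D = 0.000346; Haaland → f = 0.02709; ΔP_B = f(L/D)(ρV²/2) = 46.33 Pa.
ΔP_A/ΔP_B = 1446/46.33 = 31.2.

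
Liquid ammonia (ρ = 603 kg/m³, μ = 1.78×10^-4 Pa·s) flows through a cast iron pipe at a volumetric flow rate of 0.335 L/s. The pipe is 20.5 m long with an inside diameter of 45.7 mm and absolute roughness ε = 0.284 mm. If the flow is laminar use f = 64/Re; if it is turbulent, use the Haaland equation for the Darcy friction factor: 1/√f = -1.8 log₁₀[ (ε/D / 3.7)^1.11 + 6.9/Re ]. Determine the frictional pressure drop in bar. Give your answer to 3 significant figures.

Q = 0.335 L/s = 0.335/1000 = 0.000335 m³/s.
Cross-sectional area A = πD²/4 = π(0.0457)²/4 = 0.00164 m²; mean velocity V = Q/A = 0.000335/0.00164 = 0.2042 m/s.
Reynolds number Re = ρVD/μ = 603 · 0.2042 · 0.0457 / 0.000178 = 3.162e+04.
Re > 4000 → turbulent. Relative roughness ε/D = 0.000284/0.0457 = 0.00621. Haaland: 1/√f = -1.8 log₁₀[(0.00621/3.7)^1.11 + 6.9/3.162e+04] = -1.8 log₁₀[0.000832 + 0.000218] = 5.362, so f = 0.03478.
Darcy-Weisbach: ΔP = f(L/D)(ρV²/2) = 0.03478·(20.5/0.0457)·(603·0.2042²/2) = 0.03478·448.6·12.58 = 196.2 Pa.
ΔP = 196.2 Pa = 0.00196 bar.

ΔP ≈ 0.00196 bar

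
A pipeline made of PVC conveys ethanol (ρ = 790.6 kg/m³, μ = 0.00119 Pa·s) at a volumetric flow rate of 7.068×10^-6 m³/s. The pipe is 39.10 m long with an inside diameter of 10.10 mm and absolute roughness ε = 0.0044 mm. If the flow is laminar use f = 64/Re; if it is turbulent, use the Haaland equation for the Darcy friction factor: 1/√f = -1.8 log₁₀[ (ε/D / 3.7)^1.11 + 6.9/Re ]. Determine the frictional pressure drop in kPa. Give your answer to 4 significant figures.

Cross-sectional area A = πD²/4 = π(0.0101)²/4 = 8.012e-05 m²; mean velocity V = Q/A = 7.068e-06/8.012e-05 = 0.08822 m/s.
Reynolds number Re = ρVD/μ = 790.6 · 0.08822 · 0.0101 / 0.00119 = 592.
Re < 2300 → laminar flow, so f = 64/Re = 64/592 = 0.1081 (the turbulent correlation is not needed).
Darcy-Weisbach: ΔP = f(L/D)(ρV²/2) = 0.1081·(39.1/0.0101)·(790.6·0.08822²/2) = 0.1081·3871·3.076 = 1288 Pa.
ΔP = 1288 Pa = 1.288 kPa.

ΔP ≈ 1.288 kPa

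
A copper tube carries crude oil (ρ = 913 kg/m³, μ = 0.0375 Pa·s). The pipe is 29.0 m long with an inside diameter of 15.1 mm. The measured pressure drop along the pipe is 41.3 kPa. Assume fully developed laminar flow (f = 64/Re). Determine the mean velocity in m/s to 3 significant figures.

V ≈ 0.271 m/s

For laminar flow, f = 64/Re with Re = ρVD/μ, so Darcy-Weisbach reduces to ΔP = 32μLV/D². Solving for V: V = ΔP·D²/(32μL) = 4.13e+04·(0.0151)²/(32·0.0375·29) = 0.2706 m/s.
Check: Re = ρVD/μ = 913·0.2706·0.0151/0.0375 = 99.48 < 2300, so the laminar assumption holds.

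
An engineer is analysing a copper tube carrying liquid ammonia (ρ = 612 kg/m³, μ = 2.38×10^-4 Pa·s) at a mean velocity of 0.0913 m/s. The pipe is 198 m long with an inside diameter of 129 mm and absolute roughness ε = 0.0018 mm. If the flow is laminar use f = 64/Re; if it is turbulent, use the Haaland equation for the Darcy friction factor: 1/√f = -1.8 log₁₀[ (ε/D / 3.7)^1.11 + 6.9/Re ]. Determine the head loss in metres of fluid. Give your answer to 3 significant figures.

Reynolds number Re = ρVD/μ = 612 · 0.0913 · 0.129 / 0.000238 = 3.029e+04.
Re > 4000 → turbulent. Relative roughness ε/D = 1.8e-06/0.129 = 1.4e-05. Haaland: 1/√f = -1.8 log₁₀[(1.4e-05/3.7)^1.11 + 6.9/3.029e+04] = -1.8 log₁₀[9.55e-07 + 0.000228] = 6.553, so f = 0.02329.
Darcy-Weisbach: ΔP = f(L/D)(ρV²/2) = 0.02329·(198/0.129)·(612·0.0913²/2) = 0.02329·1535·2.551 = 91.17 Pa.
Head loss h_f = ΔP/(ρg) = 91.17/(612·9.81) = 0.0152 m.

h_f ≈ 0.0152 m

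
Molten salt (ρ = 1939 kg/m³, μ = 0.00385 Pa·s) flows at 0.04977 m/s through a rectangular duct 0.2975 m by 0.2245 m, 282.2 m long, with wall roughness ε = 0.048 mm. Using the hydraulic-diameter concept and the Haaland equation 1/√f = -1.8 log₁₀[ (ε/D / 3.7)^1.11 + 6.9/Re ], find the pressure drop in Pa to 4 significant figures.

ΔP ≈ 93.20 Pa

Hydraulic diameter D_h = 4A/P = 4·(0.2975·0.2245)/(2·(0.2975+0.2245)) = 0.2672/1.044 = 0.2559 m.
Re = ρVD_h/μ = 1939·0.04977·0.2559/0.00385 = 6414.
ε/D_h = 4.8e-05/0.2559 = 0.000188; Haaland gives 1/√f = -1.8 log₁₀[1.71e-05+0.00108] = 5.331, so f = 0.03519.
ΔP = f(L/D_h)(ρV²/2) = 0.03519·282.2/0.2559·2.402 = 93.2 Pa.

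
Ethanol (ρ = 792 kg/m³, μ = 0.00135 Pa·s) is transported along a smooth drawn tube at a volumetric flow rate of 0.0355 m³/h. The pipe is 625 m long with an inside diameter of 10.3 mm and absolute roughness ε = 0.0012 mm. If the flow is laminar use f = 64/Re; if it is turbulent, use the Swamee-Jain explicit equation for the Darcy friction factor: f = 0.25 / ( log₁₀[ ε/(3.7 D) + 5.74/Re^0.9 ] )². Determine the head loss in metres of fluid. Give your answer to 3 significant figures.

h_f ≈ 3.88 m

Q = 0.0355 m³/h = 0.0355/3600 = 9.861e-06 m³/s.
Cross-sectional area A = πD²/4 = π(0.0103)²/4 = 8.332e-05 m²; mean velocity V = Q/A = 9.861e-06/8.332e-05 = 0.1183 m/s.
Reynolds number Re = ρVD/μ = 792 · 0.1183 · 0.0103 / 0.00135 = 715.1.
Re < 2300 → laminar flow, so f = 64/Re = 64/715.1 = 0.08949 (the turbulent correlation is not needed).
Darcy-Weisbach: ΔP = f(L/D)(ρV²/2) = 0.08949·(625/0.0103)·(792·0.1183²/2) = 0.08949·6.068e+04·5.546 = 3.012e+04 Pa.
Head loss h_f = ΔP/(ρg) = 3.012e+04/(792·9.81) = 3.88 m.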